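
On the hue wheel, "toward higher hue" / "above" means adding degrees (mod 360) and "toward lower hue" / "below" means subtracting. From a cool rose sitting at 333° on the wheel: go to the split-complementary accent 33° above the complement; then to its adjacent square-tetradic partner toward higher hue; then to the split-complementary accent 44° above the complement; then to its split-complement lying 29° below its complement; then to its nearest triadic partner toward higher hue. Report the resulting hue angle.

51°

split-comp 33° ↑ +213°: 333 + 213 = 546 → 546 − 360 = 186°
square ↑ +90°: 186 + 90 = 276°
split-comp 44° ↑ +224°: 276 + 224 = 500 → 500 − 360 = 140°
split-comp 29° ↓ +151°: 140 + 151 = 291°
triadic ↑ +120°: 291 + 120 = 411 → 411 − 360 = 51°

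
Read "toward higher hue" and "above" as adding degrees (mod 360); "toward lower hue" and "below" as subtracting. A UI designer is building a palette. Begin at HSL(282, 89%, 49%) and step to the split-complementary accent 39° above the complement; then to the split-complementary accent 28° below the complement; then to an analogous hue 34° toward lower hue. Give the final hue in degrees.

259°

+219° (split-comp 39° ↑): 282 + 219 = 501 → 501 − 360 = 141°
+152° (split-comp 28° ↓): 141 + 152 = 293°
−34° (analog 34° ↓): 293 − 34 = 259°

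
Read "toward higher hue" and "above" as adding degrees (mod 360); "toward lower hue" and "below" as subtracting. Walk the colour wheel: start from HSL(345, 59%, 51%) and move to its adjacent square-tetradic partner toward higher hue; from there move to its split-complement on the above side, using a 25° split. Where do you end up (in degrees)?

345 + 90 = 435 → 435 − 360 = 75°   (square ↑)
75 + 205 = 280°   (split-comp 25° ↑)

280°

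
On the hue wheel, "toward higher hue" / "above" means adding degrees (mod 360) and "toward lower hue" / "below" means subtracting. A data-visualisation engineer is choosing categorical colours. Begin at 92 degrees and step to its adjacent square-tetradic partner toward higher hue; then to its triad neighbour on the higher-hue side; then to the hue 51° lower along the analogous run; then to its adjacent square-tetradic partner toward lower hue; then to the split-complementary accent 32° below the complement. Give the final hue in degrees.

309°

+90° (square ↑): 92 + 90 = 182°
+120° (triadic ↑): 182 + 120 = 302°
−51° (analog 51° ↓): 302 − 51 = 251°
−90° (square ↓): 251 − 90 = 161°
+148° (split-comp 32° ↓): 161 + 148 = 309°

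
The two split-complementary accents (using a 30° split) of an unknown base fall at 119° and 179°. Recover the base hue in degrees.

The accents sit 30° either side of the complement, so the complement is their short-arc midpoint on the wheel.
Short-arc midpoint of 119° and 179°: 149°.
Base is 180° from the complement: 149 − 180 = -31 → -31 + 360 = 329°

329°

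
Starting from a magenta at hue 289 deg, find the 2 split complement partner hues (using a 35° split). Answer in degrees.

Split-complementary hues sit 35° either side of the complement.
Complement of 289 deg: 289 + 180 = 469 → 469 − 360 = 109°
109 − 35 = 74°
109 + 35 = 144°

74° and 144°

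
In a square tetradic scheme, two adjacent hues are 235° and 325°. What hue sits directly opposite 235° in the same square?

55°

A square tetradic scheme places four hues 90° apart; opposite corners are 180° apart.
235 + 180 = 415 → 415 − 360 = 55°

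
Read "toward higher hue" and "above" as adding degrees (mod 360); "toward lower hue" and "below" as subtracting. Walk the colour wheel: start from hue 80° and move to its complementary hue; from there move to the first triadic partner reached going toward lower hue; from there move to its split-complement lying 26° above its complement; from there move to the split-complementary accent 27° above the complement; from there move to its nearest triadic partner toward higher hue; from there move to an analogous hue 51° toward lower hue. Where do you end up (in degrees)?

80 + 180 = 260°   (complement)
260 − 120 = 140°   (triadic ↓)
140 + 206 = 346°   (split-comp 26° ↑)
346 + 207 = 553 → 553 − 360 = 193°   (split-comp 27° ↑)
193 + 120 = 313°   (triadic ↑)
313 − 51 = 262°   (analog 51° ↓)

262°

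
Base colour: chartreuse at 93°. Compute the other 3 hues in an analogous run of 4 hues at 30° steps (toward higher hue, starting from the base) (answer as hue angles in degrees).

123°, 153°, 183°

Analogous hues sit every 30° along the wheel.
93 + 30 = 123°
93 + 60 = 153°
93 + 90 = 183°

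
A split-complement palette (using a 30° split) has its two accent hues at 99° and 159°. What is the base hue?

309°

The accents sit 30° either side of the complement, so the complement is their short-arc midpoint on the wheel.
Short-arc midpoint of 99° and 159°: 129°.
Base is 180° from the complement: 129 − 180 = -51 → -51 + 360 = 309°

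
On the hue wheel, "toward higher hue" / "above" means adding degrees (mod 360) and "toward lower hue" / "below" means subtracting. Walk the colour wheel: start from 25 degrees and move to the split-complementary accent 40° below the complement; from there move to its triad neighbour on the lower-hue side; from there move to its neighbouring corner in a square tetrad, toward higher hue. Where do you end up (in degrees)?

135°

split-comp 40° ↓ +140°: 25 + 140 = 165°
triadic ↓ −120°: 165 − 120 = 45°
square ↑ +90°: 45 + 90 = 135°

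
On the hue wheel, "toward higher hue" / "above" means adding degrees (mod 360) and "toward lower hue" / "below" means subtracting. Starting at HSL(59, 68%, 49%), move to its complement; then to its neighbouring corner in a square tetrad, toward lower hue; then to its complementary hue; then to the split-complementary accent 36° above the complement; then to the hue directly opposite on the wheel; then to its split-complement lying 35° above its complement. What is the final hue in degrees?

220°

59 + 180 = 239°   (complement)
239 − 90 = 149°   (square ↓)
149 + 180 = 329°   (complement)
329 + 216 = 545 → 545 − 360 = 185°   (split-comp 36° ↑)
185 + 180 = 365 → 365 − 360 = 5°   (complement)
5 + 215 = 220°   (split-comp 35° ↑)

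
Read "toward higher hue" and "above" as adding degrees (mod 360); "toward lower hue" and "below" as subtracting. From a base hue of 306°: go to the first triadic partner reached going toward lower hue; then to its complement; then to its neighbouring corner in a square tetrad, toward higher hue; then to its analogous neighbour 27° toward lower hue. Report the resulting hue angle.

69°

306 − 120 = 186°   (triadic ↓)
186 + 180 = 366 → 366 − 360 = 6°   (complement)
6 + 90 = 96°   (square ↑)
96 − 27 = 69°   (analog 27° ↓)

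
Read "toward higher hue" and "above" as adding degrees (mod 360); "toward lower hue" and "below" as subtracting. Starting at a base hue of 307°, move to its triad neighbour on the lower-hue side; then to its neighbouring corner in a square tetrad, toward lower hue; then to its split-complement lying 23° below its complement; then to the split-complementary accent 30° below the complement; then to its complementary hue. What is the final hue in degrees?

224°

307 − 120 = 187°   (triadic ↓)
187 − 90 = 97°   (square ↓)
97 + 157 = 254°   (split-comp 23° ↓)
254 + 150 = 404 → 404 − 360 = 44°   (split-comp 30° ↓)
44 + 180 = 224°   (complement)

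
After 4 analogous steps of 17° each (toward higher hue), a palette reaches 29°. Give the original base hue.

4 steps of 17° (toward higher hue) give a net shift of +68°.
Start = end − shift: 29 − 68 = -39 → -39 + 360 = 321°

321°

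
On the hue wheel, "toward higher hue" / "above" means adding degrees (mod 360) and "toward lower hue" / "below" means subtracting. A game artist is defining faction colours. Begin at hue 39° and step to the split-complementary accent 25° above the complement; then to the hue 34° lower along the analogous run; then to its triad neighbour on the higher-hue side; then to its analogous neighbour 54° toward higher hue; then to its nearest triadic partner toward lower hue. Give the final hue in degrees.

264°

+205° (split-comp 25° ↑): 39 + 205 = 244°
−34° (analog 34° ↓): 244 − 34 = 210°
+120° (triadic ↑): 210 + 120 = 330°
+54° (analog 54° ↑): 330 + 54 = 384 → 384 − 360 = 24°
−120° (triadic ↓): 24 − 120 = -96 → -96 + 360 = 264°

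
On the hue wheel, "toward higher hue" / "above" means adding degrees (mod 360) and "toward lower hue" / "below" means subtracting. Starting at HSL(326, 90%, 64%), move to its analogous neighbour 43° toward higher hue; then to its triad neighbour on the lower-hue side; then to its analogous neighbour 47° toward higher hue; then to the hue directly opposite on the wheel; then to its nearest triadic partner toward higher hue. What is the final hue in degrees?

236°

+43° (analog 43° ↑): 326 + 43 = 369 → 369 − 360 = 9°
−120° (triadic ↓): 9 − 120 = -111 → -111 + 360 = 249°
+47° (analog 47° ↑): 249 + 47 = 296°
+180° (complement): 296 + 180 = 476 → 476 − 360 = 116°
+120° (triadic ↑): 116 + 120 = 236°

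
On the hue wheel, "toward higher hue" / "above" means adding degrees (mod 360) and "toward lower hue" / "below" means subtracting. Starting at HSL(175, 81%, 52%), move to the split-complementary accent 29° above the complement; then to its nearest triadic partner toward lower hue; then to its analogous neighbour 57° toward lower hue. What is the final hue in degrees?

175 + 209 = 384 → 384 − 360 = 24°   (split-comp 29° ↑)
24 − 120 = -96 → -96 + 360 = 264°   (triadic ↓)
264 − 57 = 207°   (analog 57° ↓)

207°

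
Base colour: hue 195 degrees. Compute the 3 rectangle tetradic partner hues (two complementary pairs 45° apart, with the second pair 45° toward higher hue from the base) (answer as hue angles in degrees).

A rectangular tetradic uses two complementary pairs 45° apart: offsets 0°, 45°, 180°, 225°.
195 + 45 = 240°
195 + 180 = 375 → 375 − 360 = 15°
195 + 225 = 420 → 420 − 360 = 60°

240°, 15° and 60°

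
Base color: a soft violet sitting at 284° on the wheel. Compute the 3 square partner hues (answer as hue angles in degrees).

14°, 104° and 194°

A square tetradic scheme places four hues every 90°.
284 + 90 = 374 → 374 − 360 = 14°
284 + 180 = 464 → 464 − 360 = 104°
284 + 270 = 554 → 554 − 360 = 194°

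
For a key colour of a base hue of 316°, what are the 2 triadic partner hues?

A triad places three hues 120° apart.
316 + 120 = 436 → 436 − 360 = 76°
316 + 240 = 556 → 556 − 360 = 196°

76° and 196°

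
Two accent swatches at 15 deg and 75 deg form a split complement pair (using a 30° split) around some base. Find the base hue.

The accents sit 30° either side of the complement, so the complement is their short-arc midpoint on the wheel.
Short-arc midpoint of 15° and 75°: 45°.
Base is 180° from the complement: 45 − 180 = -135 → -135 + 360 = 225°

225°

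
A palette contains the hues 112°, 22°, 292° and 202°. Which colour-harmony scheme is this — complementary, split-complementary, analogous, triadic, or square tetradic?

Sort the hues: 22°, 112°, 202°, 292°.
Successive gaps around the wheel: 90°, 90°, 90°, 90°.
Four hues every 90° form a square tetradic scheme.

square tetradic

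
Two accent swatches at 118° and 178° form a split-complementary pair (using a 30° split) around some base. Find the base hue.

The accents sit 30° either side of the complement, so the complement is their short-arc midpoint on the wheel.
Short-arc midpoint of 118° and 178°: 148°.
Base is 180° from the complement: 148 − 180 = -32 → -32 + 360 = 328°

328°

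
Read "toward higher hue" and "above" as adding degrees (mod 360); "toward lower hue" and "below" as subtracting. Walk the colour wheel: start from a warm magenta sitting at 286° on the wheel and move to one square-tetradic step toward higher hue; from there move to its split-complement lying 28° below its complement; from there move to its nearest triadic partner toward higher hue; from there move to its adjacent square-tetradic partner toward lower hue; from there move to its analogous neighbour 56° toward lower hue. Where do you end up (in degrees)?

142°

+90° (square ↑): 286 + 90 = 376 → 376 − 360 = 16°
+152° (split-comp 28° ↓): 16 + 152 = 168°
+120° (triadic ↑): 168 + 120 = 288°
−90° (square ↓): 288 − 90 = 198°
−56° (analog 56° ↓): 198 − 56 = 142°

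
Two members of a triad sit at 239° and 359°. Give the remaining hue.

A triad spaces three hues 120° apart.
The full set is {119°, 239°, 359°}.

119°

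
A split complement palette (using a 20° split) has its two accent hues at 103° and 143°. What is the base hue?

The accents sit 20° either side of the complement, so the complement is their short-arc midpoint on the wheel.
Short-arc midpoint of 103° and 143°: 123°.
Base is 180° from the complement: 123 − 180 = -57 → -57 + 360 = 303°

303°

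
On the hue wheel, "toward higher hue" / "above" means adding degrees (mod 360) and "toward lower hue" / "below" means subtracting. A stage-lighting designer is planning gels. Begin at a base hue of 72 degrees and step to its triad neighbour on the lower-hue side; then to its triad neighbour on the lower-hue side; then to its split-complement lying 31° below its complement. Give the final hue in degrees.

triadic ↓ −120°: 72 − 120 = -48 → -48 + 360 = 312°
triadic ↓ −120°: 312 − 120 = 192°
split-comp 31° ↓ +149°: 192 + 149 = 341°

341°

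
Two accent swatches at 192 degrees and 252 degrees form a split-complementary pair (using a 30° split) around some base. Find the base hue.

42°

The accents sit 30° either side of the complement, so the complement is their short-arc midpoint on the wheel.
Short-arc midpoint of 192° and 252°: 222°.
Base is 180° from the complement: 222 − 180 = 42°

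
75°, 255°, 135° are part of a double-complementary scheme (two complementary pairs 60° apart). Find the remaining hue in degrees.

315°

A rectangular tetradic uses two complementary pairs 60° apart: offsets 0°, 60°, 180°, 240°.
Among {75°, 135°, 255°}, 75° and 255° are a 180° pair.
The remaining hue 135° needs its own complement: 135 + 180 = 315°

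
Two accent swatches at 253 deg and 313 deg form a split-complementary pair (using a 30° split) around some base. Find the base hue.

103°

The accents sit 30° either side of the complement, so the complement is their short-arc midpoint on the wheel.
Short-arc midpoint of 253° and 313°: 283°.
Base is 180° from the complement: 283 − 180 = 103°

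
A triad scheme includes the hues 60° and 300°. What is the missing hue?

180°

A triad places three hues 120° apart.
The full set through 60° is {60°, 180°, 300°}.
Given {60°, 300°}, the missing hue is 180°.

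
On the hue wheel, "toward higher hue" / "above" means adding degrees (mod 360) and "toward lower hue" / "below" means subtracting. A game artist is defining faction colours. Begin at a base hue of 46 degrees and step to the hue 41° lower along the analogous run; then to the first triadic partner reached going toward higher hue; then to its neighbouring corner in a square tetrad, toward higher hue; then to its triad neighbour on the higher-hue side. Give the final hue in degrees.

335°

analog 41° ↓ −41°: 46 − 41 = 5°
triadic ↑ +120°: 5 + 120 = 125°
square ↑ +90°: 125 + 90 = 215°
triadic ↑ +120°: 215 + 120 = 335°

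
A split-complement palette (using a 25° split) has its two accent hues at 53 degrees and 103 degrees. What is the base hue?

The accents sit 25° either side of the complement, so the complement is their short-arc midpoint on the wheel.
Short-arc midpoint of 53° and 103°: 78°.
Base is 180° from the complement: 78 − 180 = -102 → -102 + 360 = 258°

258°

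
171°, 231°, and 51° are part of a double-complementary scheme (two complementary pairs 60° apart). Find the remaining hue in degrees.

351°

A rectangular tetradic uses two complementary pairs 60° apart: offsets 0°, 60°, 180°, 240°.
Among {51°, 171°, 231°}, 51° and 231° are a 180° pair.
The remaining hue 171° needs its own complement: 171 + 180 = 351°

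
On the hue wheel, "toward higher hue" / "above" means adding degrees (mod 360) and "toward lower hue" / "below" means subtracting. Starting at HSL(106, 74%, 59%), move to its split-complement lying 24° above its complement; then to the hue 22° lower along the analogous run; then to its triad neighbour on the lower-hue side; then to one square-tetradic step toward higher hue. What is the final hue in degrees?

258°

split-comp 24° ↑ +204°: 106 + 204 = 310°
analog 22° ↓ −22°: 310 − 22 = 288°
triadic ↓ −120°: 288 − 120 = 168°
square ↑ +90°: 168 + 90 = 258°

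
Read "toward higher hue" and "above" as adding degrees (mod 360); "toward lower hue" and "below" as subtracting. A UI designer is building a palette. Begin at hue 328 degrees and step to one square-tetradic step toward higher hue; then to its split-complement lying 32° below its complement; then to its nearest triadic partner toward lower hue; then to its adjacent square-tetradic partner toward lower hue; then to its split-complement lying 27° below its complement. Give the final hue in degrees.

+90° (square ↑): 328 + 90 = 418 → 418 − 360 = 58°
+148° (split-comp 32° ↓): 58 + 148 = 206°
−120° (triadic ↓): 206 − 120 = 86°
−90° (square ↓): 86 − 90 = -4 → -4 + 360 = 356°
+153° (split-comp 27° ↓): 356 + 153 = 509 → 509 − 360 = 149°

149°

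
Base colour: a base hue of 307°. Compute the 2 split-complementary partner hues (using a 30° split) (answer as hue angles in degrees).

Split-complementary hues sit 30° either side of the complement.
Complement of 307°: 307 + 180 = 487 → 487 − 360 = 127°
127 − 30 = 97°
127 + 30 = 157°

97° and 157°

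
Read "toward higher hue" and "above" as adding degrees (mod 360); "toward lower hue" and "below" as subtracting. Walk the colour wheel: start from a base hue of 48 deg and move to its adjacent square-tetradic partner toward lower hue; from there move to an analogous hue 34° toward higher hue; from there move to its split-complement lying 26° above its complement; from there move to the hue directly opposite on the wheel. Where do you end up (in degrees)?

18°

−90° (square ↓): 48 − 90 = -42 → -42 + 360 = 318°
+34° (analog 34° ↑): 318 + 34 = 352°
+206° (split-comp 26° ↑): 352 + 206 = 558 → 558 − 360 = 198°
+180° (complement): 198 + 180 = 378 → 378 − 360 = 18°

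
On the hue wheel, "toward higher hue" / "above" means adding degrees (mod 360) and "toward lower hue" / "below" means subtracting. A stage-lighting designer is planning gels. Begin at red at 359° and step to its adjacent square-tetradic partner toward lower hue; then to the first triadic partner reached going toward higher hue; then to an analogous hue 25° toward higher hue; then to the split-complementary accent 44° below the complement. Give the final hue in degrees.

190°

−90° (square ↓): 359 − 90 = 269°
+120° (triadic ↑): 269 + 120 = 389 → 389 − 360 = 29°
+25° (analog 25° ↑): 29 + 25 = 54°
+136° (split-comp 44° ↓): 54 + 136 = 190°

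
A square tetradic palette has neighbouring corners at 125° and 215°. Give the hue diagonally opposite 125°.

305°

A square tetradic scheme places four hues 90° apart; opposite corners are 180° apart.
125 + 180 = 305°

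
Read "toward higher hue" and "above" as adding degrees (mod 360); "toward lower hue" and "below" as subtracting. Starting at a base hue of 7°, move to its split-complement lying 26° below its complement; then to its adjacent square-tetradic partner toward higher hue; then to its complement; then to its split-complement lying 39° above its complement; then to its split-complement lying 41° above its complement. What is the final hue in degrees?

split-comp 26° ↓ +154°: 7 + 154 = 161°
square ↑ +90°: 161 + 90 = 251°
complement +180°: 251 + 180 = 431 → 431 − 360 = 71°
split-comp 39° ↑ +219°: 71 + 219 = 290°
split-comp 41° ↑ +221°: 290 + 221 = 511 → 511 − 360 = 151°

151°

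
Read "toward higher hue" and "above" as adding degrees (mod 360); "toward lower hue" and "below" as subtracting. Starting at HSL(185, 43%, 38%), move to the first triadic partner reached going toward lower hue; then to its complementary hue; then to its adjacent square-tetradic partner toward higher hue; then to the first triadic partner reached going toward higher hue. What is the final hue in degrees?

95°

triadic ↓ −120°: 185 − 120 = 65°
complement +180°: 65 + 180 = 245°
square ↑ +90°: 245 + 90 = 335°
triadic ↑ +120°: 335 + 120 = 455 → 455 − 360 = 95°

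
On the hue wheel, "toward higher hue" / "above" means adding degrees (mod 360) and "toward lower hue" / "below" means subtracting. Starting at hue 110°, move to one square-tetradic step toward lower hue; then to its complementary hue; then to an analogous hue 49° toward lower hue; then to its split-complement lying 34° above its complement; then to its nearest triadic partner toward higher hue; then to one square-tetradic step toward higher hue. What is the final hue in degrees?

215°

square ↓ −90°: 110 − 90 = 20°
complement +180°: 20 + 180 = 200°
analog 49° ↓ −49°: 200 − 49 = 151°
split-comp 34° ↑ +214°: 151 + 214 = 365 → 365 − 360 = 5°
triadic ↑ +120°: 5 + 120 = 125°
square ↑ +90°: 125 + 90 = 215°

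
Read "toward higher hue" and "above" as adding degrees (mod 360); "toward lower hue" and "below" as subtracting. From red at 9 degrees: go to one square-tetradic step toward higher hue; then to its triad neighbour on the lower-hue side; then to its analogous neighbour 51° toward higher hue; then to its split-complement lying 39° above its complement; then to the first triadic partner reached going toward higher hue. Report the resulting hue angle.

9 + 90 = 99°   (square ↑)
99 − 120 = -21 → -21 + 360 = 339°   (triadic ↓)
339 + 51 = 390 → 390 − 360 = 30°   (analog 51° ↑)
30 + 219 = 249°   (split-comp 39° ↑)
249 + 120 = 369 → 369 − 360 = 9°   (triadic ↑)

9°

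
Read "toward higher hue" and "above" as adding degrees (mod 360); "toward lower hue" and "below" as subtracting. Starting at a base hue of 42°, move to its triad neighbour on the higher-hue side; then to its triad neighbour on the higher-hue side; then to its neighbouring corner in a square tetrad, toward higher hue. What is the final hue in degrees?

12°

+120° (triadic ↑): 42 + 120 = 162°
+120° (triadic ↑): 162 + 120 = 282°
+90° (square ↑): 282 + 90 = 372 → 372 − 360 = 12°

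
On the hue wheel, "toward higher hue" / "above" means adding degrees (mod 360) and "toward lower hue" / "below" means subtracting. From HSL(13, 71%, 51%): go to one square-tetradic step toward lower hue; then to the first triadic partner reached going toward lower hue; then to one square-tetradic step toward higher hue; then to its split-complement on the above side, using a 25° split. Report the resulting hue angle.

98°

13 − 90 = -77 → -77 + 360 = 283°   (square ↓)
283 − 120 = 163°   (triadic ↓)
163 + 90 = 253°   (square ↑)
253 + 205 = 458 → 458 − 360 = 98°   (split-comp 25° ↑)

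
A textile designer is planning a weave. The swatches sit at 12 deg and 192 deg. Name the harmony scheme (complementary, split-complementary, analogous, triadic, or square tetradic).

Sort the hues: 12°, 192°.
Successive gaps around the wheel: 180°, 180°.
Two hues 180° apart are complementary.

complementary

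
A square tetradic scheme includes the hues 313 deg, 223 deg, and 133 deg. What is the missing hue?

43°

A square tetradic scheme places four hues every 90°.
The full set through 133° is {43°, 133°, 223°, 313°}.
Given {133°, 223°, 313°}, the missing hue is 43°.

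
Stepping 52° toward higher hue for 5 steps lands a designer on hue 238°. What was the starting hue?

338°

5 steps of 52° (toward higher hue) give a net shift of +260°.
Start = end − shift: 238 − 260 = -22 → -22 + 360 = 338°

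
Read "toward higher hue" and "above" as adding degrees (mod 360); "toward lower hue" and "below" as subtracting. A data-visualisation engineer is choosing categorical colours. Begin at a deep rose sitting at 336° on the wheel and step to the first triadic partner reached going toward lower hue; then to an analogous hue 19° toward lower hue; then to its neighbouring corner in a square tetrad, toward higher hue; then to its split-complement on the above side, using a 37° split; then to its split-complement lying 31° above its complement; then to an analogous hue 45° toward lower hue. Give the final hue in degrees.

310°

triadic ↓ −120°: 336 − 120 = 216°
analog 19° ↓ −19°: 216 − 19 = 197°
square ↑ +90°: 197 + 90 = 287°
split-comp 37° ↑ +217°: 287 + 217 = 504 → 504 − 360 = 144°
split-comp 31° ↑ +211°: 144 + 211 = 355°
analog 45° ↓ −45°: 355 − 45 = 310°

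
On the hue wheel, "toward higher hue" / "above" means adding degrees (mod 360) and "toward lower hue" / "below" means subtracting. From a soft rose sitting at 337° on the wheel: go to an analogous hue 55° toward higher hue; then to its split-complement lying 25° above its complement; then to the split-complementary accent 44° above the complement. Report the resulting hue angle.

+55° (analog 55° ↑): 337 + 55 = 392 → 392 − 360 = 32°
+205° (split-comp 25° ↑): 32 + 205 = 237°
+224° (split-comp 44° ↑): 237 + 224 = 461 → 461 − 360 = 101°

101°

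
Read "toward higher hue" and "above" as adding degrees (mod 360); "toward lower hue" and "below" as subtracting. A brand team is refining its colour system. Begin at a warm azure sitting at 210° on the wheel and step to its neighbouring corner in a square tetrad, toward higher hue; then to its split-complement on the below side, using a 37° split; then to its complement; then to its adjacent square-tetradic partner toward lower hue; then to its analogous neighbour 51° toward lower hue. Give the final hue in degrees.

+90° (square ↑): 210 + 90 = 300°
+143° (split-comp 37° ↓): 300 + 143 = 443 → 443 − 360 = 83°
+180° (complement): 83 + 180 = 263°
−90° (square ↓): 263 − 90 = 173°
−51° (analog 51° ↓): 173 − 51 = 122°

122°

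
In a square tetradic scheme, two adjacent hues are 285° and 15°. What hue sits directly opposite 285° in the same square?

A square tetradic scheme places four hues 90° apart; opposite corners are 180° apart.
285 + 180 = 465 → 465 − 360 = 105°

105°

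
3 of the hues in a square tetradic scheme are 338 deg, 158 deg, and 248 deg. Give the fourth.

68°

A square tetradic scheme places four hues every 90°.
The full set through 158° is {68°, 158°, 248°, 338°}.
Given {158°, 248°, 338°}, the missing hue is 68°.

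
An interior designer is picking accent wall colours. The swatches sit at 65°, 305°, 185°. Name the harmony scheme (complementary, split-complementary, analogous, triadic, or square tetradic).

Sort the hues: 65°, 185°, 305°.
Successive gaps around the wheel: 120°, 120°, 120°.
Three hues equally spaced 120° apart form a triad.

triadic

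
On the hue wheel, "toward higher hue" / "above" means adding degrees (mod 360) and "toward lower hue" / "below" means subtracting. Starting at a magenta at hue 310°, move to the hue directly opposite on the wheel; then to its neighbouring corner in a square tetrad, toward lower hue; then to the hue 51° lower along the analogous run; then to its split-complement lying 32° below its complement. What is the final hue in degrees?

137°

310 + 180 = 490 → 490 − 360 = 130°   (complement)
130 − 90 = 40°   (square ↓)
40 − 51 = -11 → -11 + 360 = 349°   (analog 51° ↓)
349 + 148 = 497 → 497 − 360 = 137°   (split-comp 32° ↓)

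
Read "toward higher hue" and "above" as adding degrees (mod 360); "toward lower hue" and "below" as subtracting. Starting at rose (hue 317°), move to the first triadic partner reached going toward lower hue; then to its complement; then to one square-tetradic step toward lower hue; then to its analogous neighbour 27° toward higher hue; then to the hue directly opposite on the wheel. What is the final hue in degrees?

−120° (triadic ↓): 317 − 120 = 197°
+180° (complement): 197 + 180 = 377 → 377 − 360 = 17°
−90° (square ↓): 17 − 90 = -73 → -73 + 360 = 287°
+27° (analog 27° ↑): 287 + 27 = 314°
+180° (complement): 314 + 180 = 494 → 494 − 360 = 134°

134°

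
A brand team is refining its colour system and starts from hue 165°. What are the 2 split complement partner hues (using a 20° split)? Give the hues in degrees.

Split-complementary hues sit 20° either side of the complement.
Complement of 165°: 165 + 180 = 345°
345 − 20 = 325°
345 + 20 = 365 → 365 − 360 = 5°

325° and 5°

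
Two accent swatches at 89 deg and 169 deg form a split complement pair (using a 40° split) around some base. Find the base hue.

The accents sit 40° either side of the complement, so the complement is their short-arc midpoint on the wheel.
Short-arc midpoint of 89° and 169°: 129°.
Base is 180° from the complement: 129 − 180 = -51 → -51 + 360 = 309°

309°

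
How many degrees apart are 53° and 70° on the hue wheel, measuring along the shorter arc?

17°

|53 − 70| = 17.
17 ≤ 180, so the shorter arc is 17°.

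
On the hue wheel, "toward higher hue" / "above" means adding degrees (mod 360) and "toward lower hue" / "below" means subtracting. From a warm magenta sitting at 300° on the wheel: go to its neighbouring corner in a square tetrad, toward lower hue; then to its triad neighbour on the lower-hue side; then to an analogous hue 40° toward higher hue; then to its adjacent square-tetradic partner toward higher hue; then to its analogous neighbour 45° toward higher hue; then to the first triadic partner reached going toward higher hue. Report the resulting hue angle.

25°

square ↓ −90°: 300 − 90 = 210°
triadic ↓ −120°: 210 − 120 = 90°
analog 40° ↑ +40°: 90 + 40 = 130°
square ↑ +90°: 130 + 90 = 220°
analog 45° ↑ +45°: 220 + 45 = 265°
triadic ↑ +120°: 265 + 120 = 385 → 385 − 360 = 25°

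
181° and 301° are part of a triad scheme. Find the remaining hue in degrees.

A triad places three hues 120° apart.
The full set through 181° is {61°, 181°, 301°}.
Given {181°, 301°}, the missing hue is 61°.

61°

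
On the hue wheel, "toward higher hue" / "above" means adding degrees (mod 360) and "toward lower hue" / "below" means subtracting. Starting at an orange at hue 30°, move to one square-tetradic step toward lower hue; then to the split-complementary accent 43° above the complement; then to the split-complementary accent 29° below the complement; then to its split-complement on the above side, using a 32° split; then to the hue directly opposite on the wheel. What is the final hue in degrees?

30 − 90 = -60 → -60 + 360 = 300°   (square ↓)
300 + 223 = 523 → 523 − 360 = 163°   (split-comp 43° ↑)
163 + 151 = 314°   (split-comp 29° ↓)
314 + 212 = 526 → 526 − 360 = 166°   (split-comp 32° ↑)
166 + 180 = 346°   (complement)

346°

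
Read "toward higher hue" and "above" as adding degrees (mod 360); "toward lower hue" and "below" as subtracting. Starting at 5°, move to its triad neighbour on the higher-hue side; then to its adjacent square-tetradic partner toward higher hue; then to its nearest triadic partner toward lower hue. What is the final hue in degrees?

95°

+120° (triadic ↑): 5 + 120 = 125°
+90° (square ↑): 125 + 90 = 215°
−120° (triadic ↓): 215 − 120 = 95°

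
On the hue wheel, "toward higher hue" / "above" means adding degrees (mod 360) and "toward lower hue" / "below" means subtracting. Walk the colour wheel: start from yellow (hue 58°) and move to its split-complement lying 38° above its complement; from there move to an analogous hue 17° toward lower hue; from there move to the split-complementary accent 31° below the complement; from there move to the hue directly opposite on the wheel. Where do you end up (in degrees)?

+218° (split-comp 38° ↑): 58 + 218 = 276°
−17° (analog 17° ↓): 276 − 17 = 259°
+149° (split-comp 31° ↓): 259 + 149 = 408 → 408 − 360 = 48°
+180° (complement): 48 + 180 = 228°

228°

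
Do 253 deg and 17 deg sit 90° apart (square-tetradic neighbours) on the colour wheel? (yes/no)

no

Angular distance: |253 − 17| = 236; shorter arc = 360 − 236 = 124°.
90° apart (square-tetradic neighbours) requires 90°.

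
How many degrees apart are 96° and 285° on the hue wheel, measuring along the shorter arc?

171°

|96 − 285| = 189.
The shorter arc is 360 − 189 = 171°.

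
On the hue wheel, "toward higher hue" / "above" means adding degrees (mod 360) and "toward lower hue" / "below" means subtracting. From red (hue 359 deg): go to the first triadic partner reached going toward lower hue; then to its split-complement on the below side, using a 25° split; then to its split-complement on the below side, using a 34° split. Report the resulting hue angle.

180°

−120° (triadic ↓): 359 − 120 = 239°
+155° (split-comp 25° ↓): 239 + 155 = 394 → 394 − 360 = 34°
+146° (split-comp 34° ↓): 34 + 146 = 180°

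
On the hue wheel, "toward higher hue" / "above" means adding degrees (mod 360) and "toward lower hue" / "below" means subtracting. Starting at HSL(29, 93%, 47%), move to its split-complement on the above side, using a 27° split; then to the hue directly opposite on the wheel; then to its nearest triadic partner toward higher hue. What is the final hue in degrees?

29 + 207 = 236°   (split-comp 27° ↑)
236 + 180 = 416 → 416 − 360 = 56°   (complement)
56 + 120 = 176°   (triadic ↑)

176°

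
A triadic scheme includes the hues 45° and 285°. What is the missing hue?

A triad places three hues 120° apart.
The full set through 45° is {45°, 165°, 285°}.
Given {45°, 285°}, the missing hue is 165°.

165°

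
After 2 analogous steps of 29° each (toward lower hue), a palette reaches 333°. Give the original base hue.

2 steps of 29° (toward lower hue) give a net shift of −58°.
Start = end − shift: 333 + 58 = 391 → 391 − 360 = 31°

31°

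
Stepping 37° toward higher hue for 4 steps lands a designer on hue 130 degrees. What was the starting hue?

4 steps of 37° (toward higher hue) give a net shift of +148°.
Start = end − shift: 130 − 148 = -18 → -18 + 360 = 342°

342°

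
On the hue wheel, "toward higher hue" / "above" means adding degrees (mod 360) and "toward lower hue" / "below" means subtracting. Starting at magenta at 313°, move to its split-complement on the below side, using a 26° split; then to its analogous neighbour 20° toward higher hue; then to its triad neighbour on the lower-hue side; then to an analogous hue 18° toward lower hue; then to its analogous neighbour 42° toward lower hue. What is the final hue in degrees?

307°

313 + 154 = 467 → 467 − 360 = 107°   (split-comp 26° ↓)
107 + 20 = 127°   (analog 20° ↑)
127 − 120 = 7°   (triadic ↓)
7 − 18 = -11 → -11 + 360 = 349°   (analog 18° ↓)
349 − 42 = 307°   (analog 42° ↓)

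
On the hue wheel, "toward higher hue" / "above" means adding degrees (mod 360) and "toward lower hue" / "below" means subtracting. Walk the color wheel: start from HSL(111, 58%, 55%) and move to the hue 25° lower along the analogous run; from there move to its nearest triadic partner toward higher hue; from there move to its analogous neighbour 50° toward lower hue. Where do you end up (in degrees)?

156°

−25° (analog 25° ↓): 111 − 25 = 86°
+120° (triadic ↑): 86 + 120 = 206°
−50° (analog 50° ↓): 206 − 50 = 156°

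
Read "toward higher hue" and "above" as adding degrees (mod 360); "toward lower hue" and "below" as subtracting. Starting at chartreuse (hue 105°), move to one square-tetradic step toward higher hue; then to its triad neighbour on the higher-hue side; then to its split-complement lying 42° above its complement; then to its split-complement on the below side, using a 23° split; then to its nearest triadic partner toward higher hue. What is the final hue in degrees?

94°

square ↑ +90°: 105 + 90 = 195°
triadic ↑ +120°: 195 + 120 = 315°
split-comp 42° ↑ +222°: 315 + 222 = 537 → 537 − 360 = 177°
split-comp 23° ↓ +157°: 177 + 157 = 334°
triadic ↑ +120°: 334 + 120 = 454 → 454 − 360 = 94°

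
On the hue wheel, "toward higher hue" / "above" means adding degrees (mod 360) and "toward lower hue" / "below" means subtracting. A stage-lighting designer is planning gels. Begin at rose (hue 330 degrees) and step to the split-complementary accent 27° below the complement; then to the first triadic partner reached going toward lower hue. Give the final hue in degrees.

3°

330 + 153 = 483 → 483 − 360 = 123°   (split-comp 27° ↓)
123 − 120 = 3°   (triadic ↓)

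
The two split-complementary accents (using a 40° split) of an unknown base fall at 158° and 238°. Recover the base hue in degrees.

The accents sit 40° either side of the complement, so the complement is their short-arc midpoint on the wheel.
Short-arc midpoint of 158° and 238°: 198°.
Base is 180° from the complement: 198 − 180 = 18°

18°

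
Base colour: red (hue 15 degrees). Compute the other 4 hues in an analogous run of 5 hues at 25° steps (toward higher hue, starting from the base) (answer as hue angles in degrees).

40°, 65°, 90°, and 115°

15 + 25 = 40°
15 + 50 = 65°
15 + 75 = 90°
15 + 100 = 115°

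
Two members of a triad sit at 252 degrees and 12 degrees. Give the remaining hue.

132°

A triad spaces three hues 120° apart.
The full set is {12°, 132°, 252°}.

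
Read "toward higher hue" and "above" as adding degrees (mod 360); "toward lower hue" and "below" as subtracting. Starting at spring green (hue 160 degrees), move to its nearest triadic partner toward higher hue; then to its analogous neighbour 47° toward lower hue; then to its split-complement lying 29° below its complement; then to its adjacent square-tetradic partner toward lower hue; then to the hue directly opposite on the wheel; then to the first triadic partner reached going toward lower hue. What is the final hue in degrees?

160 + 120 = 280°   (triadic ↑)
280 − 47 = 233°   (analog 47° ↓)
233 + 151 = 384 → 384 − 360 = 24°   (split-comp 29° ↓)
24 − 90 = -66 → -66 + 360 = 294°   (square ↓)
294 + 180 = 474 → 474 − 360 = 114°   (complement)
114 − 120 = -6 → -6 + 360 = 354°   (triadic ↓)

354°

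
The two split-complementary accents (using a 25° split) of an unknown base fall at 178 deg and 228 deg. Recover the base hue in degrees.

The accents sit 25° either side of the complement, so the complement is their short-arc midpoint on the wheel.
Short-arc midpoint of 178° and 228°: 203°.
Base is 180° from the complement: 203 − 180 = 23°

23°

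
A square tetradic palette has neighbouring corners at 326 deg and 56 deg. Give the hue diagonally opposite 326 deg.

146°

A square tetradic scheme places four hues 90° apart; opposite corners are 180° apart.
326 + 180 = 506 → 506 − 360 = 146°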